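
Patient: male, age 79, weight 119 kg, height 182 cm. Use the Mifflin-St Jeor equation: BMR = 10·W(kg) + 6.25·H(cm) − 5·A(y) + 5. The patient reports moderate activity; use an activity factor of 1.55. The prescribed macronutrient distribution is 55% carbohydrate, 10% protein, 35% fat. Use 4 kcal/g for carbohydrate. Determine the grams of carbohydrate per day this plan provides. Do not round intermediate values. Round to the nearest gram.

Mifflin-St Jeor (male): BMR = 10(119) + 6.25(182) − 5(79) + 5 = 1190 + 1137.5 − 395 + 5 = 1937.5 kcal/day.
TEE = 1937.5 × 1.55 = 3003.125 kcal/day.
Carbohydrate energy = 55% × 3003.125 = 1651.7188 kcal.
Carbohydrate = 1651.7188 ÷ 4 kcal/g = 412.9297 g.

413 g/day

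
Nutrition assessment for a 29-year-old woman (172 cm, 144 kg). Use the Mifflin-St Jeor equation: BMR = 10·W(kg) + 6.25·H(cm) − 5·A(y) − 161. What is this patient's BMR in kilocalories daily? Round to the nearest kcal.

Mifflin-St Jeor (female): BMR = 10(144) + 6.25(172) − 5(29) − 161 = 1440 + 1075 − 145 − 161 = 2209 kcal/day.

2209 kilocalories daily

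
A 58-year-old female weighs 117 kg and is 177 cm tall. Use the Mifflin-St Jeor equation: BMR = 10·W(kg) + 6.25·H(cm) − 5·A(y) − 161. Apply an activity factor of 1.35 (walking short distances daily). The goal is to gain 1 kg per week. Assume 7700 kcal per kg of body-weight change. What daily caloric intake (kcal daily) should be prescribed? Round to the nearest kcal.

3564 kcal daily

Mifflin-St Jeor (female): BMR = 10(117) + 6.25(177) − 5(58) − 161 = 1170 + 1106.25 − 290 − 161 = 1825.25 kcal/day.
TEE = 1825.25 × 1.35 = 2464.0875 kcal/day.
Required daily surplus = 1 × 7700 ÷ 7 = 1100 kcal/day.
Target intake = 2464.0875 + 1100 = 3564.0875 kcal/day.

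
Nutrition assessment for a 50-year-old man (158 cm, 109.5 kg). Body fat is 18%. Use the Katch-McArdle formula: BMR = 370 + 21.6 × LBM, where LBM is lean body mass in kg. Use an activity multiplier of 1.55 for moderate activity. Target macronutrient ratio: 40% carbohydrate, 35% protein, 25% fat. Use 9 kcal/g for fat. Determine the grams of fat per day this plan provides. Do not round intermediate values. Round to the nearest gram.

LBM = 109.5 × (1 − 0.18) = 89.79 kg. Katch-McArdle: BMR = 370 + 21.6 × 89.79 = 2309.464 kcal/day.
TEE = 2309.464 × 1.55 = 3579.6692 kcal/day.
Fat energy = 25% × 3579.6692 = 894.9173 kcal.
Fat = 894.9173 ÷ 9 kcal/g = 99.4353 g.

99 g/day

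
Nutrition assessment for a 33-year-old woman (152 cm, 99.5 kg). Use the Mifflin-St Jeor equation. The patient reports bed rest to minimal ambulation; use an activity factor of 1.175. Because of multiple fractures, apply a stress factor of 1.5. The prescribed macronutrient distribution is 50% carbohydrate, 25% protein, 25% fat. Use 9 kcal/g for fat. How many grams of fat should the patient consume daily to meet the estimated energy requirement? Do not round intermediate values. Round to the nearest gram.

Mifflin-St Jeor (female): BMR = 10(99.5) + 6.25(152) − 5(33) − 161 = 995 + 950 − 165 − 161 = 1619 kcal/day.
TEE = 1619 × 1.175 = 1902.325 kcal/day.
With stress factor 1.5: 1902.325 × 1.5 = 2853.4875 kcal/day.
Fat energy = 25% × 2853.4875 = 713.3719 kcal.
Fat = 713.3719 ÷ 9 kcal/g = 79.2635 g.

79 g/day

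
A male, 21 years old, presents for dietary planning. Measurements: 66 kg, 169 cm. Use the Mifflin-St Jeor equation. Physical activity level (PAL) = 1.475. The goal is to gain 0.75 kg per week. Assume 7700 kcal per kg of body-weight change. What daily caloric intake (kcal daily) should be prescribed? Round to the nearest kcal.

3209 kcal daily

Mifflin-St Jeor (male): BMR = 10(66) + 6.25(169) − 5(21) + 5 = 660 + 1056.25 − 105 + 5 = 1616.25 kcal/day.
TEE = 1616.25 × 1.475 = 2383.9688 kcal/day.
Required daily surplus = 0.75 × 7700 ÷ 7 = 825 kcal/day.
Target intake = 2383.9688 + 825 = 3208.9688 kcal/day.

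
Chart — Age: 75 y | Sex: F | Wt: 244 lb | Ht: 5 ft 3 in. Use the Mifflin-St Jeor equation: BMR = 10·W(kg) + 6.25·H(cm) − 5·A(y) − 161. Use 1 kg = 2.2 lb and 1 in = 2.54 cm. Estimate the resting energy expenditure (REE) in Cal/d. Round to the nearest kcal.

1573 Cal/d

Convert to metric: weight = 244 ÷ 2.2 = 110.9091 kg; height = (5×12 + 3) × 2.54 = 63 × 2.54 = 160.02 cm.
Mifflin-St Jeor (female): BMR = 10(110.9091) + 6.25(160.02) − 5(75) − 161 = 1109.0909 + 1000.125 − 375 − 161 = 1573.2159 kcal/day.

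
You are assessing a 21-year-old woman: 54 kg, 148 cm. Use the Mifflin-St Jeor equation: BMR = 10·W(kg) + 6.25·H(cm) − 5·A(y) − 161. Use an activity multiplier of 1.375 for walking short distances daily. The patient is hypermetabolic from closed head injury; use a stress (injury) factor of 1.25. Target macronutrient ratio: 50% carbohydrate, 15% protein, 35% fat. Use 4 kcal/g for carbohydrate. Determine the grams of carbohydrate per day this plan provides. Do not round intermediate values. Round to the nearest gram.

258 g/day

Mifflin-St Jeor (female): BMR = 10(54) + 6.25(148) − 5(21) − 161 = 540 + 925 − 105 − 161 = 1199 kcal/day.
TEE = 1199 × 1.375 = 1648.625 kcal/day.
With stress factor 1.25: 1648.625 × 1.25 = 2060.7813 kcal/day.
Carbohydrate energy = 50% × 2060.7813 = 1030.3906 kcal.
Carbohydrate = 1030.3906 ÷ 4 kcal/g = 257.5977 g.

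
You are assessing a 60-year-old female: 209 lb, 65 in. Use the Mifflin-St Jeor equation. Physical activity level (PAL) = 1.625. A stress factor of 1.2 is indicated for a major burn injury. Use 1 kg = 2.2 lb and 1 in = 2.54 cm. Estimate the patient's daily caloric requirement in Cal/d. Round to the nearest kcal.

2966 Cal/d

Convert to metric: weight = 209 ÷ 2.2 = 95 kg; height = 65 × 2.54 = 165.1 cm.
Mifflin-St Jeor (female): BMR = 10(95) + 6.25(165.1) − 5(60) − 161 = 950 + 1031.875 − 300 − 161 = 1520.875 kcal/day.
TEE = BMR × activity factor = 1520.875 × 1.625 = 2471.4219 kcal/day.
Apply stress factor: 2471.4219 × 1.2 = 2965.7063 kcal/day.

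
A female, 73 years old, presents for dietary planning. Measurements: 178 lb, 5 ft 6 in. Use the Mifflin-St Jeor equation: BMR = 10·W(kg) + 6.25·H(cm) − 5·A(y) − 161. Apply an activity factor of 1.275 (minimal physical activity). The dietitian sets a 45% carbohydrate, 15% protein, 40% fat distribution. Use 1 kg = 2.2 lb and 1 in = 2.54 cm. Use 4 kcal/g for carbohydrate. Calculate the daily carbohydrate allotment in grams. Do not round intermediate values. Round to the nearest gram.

Convert to metric: weight = 178 ÷ 2.2 = 80.9091 kg; height = (5×12 + 6) × 2.54 = 66 × 2.54 = 167.64 cm.
Mifflin-St Jeor (female): BMR = 10(80.9091) + 6.25(167.64) − 5(73) − 161 = 809.0909 + 1047.75 − 365 − 161 = 1330.8409 kcal/day.
TEE = 1330.8409 × 1.275 = 1696.8222 kcal/day.
Carbohydrate energy = 45% × 1696.8222 = 763.57 kcal.
Carbohydrate = 763.57 ÷ 4 kcal/g = 190.8925 g.

191 g/day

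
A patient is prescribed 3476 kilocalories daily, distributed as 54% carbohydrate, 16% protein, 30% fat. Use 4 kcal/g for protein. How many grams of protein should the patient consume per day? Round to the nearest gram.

Protein energy = 16% × 3476 = 556.16 kcal.
At 4 kcal/g: 556.16 ÷ 4 = 139.04 g.

139 g/day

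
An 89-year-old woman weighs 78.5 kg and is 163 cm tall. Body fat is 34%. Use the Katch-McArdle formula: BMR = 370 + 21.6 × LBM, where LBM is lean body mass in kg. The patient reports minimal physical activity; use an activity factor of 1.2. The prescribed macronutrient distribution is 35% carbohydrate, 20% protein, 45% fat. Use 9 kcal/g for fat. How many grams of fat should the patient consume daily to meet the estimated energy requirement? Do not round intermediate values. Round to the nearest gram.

89 g/day

LBM = 78.5 × (1 − 0.34) = 51.81 kg. Katch-McArdle: BMR = 370 + 21.6 × 51.81 = 1489.096 kcal/day.
TEE = 1489.096 × 1.2 = 1786.9152 kcal/day.
Fat energy = 45% × 1786.9152 = 804.1118 kcal.
Fat = 804.1118 ÷ 9 kcal/g = 89.3458 g.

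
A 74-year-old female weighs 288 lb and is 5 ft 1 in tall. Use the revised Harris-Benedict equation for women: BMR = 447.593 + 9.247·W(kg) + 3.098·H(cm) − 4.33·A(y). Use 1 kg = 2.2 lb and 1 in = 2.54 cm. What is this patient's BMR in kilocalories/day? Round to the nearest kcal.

Convert to metric: weight = 288 ÷ 2.2 = 130.9091 kg; height = (5×12 + 1) × 2.54 = 61 × 2.54 = 154.94 cm.
Harris-Benedict: BMR = 447.593 + 9.247(130.9091) + 3.098(154.94) − 4.33(74) = 1817.6935 kcal/day.

1818 kilocalories/day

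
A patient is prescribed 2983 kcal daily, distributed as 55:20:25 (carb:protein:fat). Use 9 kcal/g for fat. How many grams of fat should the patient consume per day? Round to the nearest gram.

Fat energy = 25% × 2983 = 745.75 kcal.
At 9 kcal/g: 745.75 ÷ 9 = 82.8611 g.

83 g/day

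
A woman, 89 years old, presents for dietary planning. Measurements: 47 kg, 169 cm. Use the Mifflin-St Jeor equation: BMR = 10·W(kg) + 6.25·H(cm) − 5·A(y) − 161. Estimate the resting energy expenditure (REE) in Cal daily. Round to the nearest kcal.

Mifflin-St Jeor (female): BMR = 10(47) + 6.25(169) − 5(89) − 161 = 470 + 1056.25 − 445 − 161 = 920.25 kcal/day.

920 Cal daily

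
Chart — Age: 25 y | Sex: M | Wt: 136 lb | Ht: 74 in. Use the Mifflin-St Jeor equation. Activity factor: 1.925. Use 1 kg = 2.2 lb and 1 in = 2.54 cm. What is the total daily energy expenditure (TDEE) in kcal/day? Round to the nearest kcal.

3220 kcal/day

Convert to metric: weight = 136 ÷ 2.2 = 61.8182 kg; height = 74 × 2.54 = 187.96 cm.
Mifflin-St Jeor (male): BMR = 10(61.8182) + 6.25(187.96) − 5(25) + 5 = 618.1818 + 1174.75 − 125 + 5 = 1672.9318 kcal/day.
TEE = BMR × activity factor = 1672.9318 × 1.925 = 3220.3938 kcal/day.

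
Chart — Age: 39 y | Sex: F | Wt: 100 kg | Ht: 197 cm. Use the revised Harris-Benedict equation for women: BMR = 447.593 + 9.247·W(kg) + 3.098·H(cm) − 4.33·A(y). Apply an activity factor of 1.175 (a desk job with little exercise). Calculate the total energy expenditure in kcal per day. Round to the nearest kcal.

Harris-Benedict: BMR = 447.593 + 9.247(100) + 3.098(197) − 4.33(39) = 1813.729 kcal/day.
TEE = BMR × activity factor = 1813.729 × 1.175 = 2131.1316 kcal/day.

2131 kcal per day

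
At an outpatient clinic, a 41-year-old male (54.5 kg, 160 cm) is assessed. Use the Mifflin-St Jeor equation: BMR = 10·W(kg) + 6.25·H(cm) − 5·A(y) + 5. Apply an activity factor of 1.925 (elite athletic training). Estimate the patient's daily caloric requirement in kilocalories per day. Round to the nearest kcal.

Mifflin-St Jeor (male): BMR = 10(54.5) + 6.25(160) − 5(41) + 5 = 545 + 1000 − 205 + 5 = 1345 kcal/day.
TEE = BMR × activity factor = 1345 × 1.925 = 2589.125 kcal/day.

2589 kilocalories per day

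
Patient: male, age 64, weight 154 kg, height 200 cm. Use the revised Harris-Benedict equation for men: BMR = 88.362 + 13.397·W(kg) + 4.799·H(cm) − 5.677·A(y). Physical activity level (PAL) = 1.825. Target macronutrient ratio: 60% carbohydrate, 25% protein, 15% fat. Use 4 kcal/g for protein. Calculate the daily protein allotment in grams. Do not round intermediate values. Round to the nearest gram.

Harris-Benedict: BMR = 88.362 + 13.397(154) + 4.799(200) − 5.677(64) = 2747.972 kcal/day.
TEE = 2747.972 × 1.825 = 5015.0489 kcal/day.
Protein energy = 25% × 5015.0489 = 1253.7622 kcal.
Protein = 1253.7622 ÷ 4 kcal/g = 313.4406 g.

313 g/day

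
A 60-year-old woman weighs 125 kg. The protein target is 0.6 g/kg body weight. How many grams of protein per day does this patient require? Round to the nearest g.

Protein = 0.6 g/kg × 125 kg = 75 g/day.

75 g/day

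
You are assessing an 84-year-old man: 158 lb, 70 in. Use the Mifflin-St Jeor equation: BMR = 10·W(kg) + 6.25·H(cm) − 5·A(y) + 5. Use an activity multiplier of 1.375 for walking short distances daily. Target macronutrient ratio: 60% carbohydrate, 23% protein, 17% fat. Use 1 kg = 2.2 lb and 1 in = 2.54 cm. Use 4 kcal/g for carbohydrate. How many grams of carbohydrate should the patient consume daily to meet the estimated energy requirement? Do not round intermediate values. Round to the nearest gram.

Convert to metric: weight = 158 ÷ 2.2 = 71.8182 kg; height = 70 × 2.54 = 177.8 cm.
Mifflin-St Jeor (male): BMR = 10(71.8182) + 6.25(177.8) − 5(84) + 5 = 718.1818 + 1111.25 − 420 + 5 = 1414.4318 kcal/day.
TEE = 1414.4318 × 1.375 = 1944.8438 kcal/day.
Carbohydrate energy = 60% × 1944.8438 = 1166.9063 kcal.
Carbohydrate = 1166.9063 ÷ 4 kcal/g = 291.7266 g.

292 g/day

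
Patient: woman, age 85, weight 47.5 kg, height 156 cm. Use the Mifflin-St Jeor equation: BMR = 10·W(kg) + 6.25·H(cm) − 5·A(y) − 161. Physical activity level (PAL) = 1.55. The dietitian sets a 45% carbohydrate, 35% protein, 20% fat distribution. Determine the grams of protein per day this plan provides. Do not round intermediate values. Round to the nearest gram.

117 g/day

Mifflin-St Jeor (female): BMR = 10(47.5) + 6.25(156) − 5(85) − 161 = 475 + 975 − 425 − 161 = 864 kcal/day.
TEE = 864 × 1.55 = 1339.2 kcal/day.
Protein energy = 35% × 1339.2 = 468.72 kcal.
Protein = 468.72 ÷ 4 kcal/g = 117.18 g.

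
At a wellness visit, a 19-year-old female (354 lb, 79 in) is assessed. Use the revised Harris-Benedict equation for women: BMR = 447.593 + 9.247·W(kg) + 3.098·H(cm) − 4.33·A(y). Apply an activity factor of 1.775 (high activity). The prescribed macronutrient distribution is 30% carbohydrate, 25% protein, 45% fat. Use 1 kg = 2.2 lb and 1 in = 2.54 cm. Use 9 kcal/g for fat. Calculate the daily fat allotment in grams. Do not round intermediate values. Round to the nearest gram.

Convert to metric: weight = 354 ÷ 2.2 = 160.9091 kg; height = 79 × 2.54 = 200.66 cm.
Harris-Benedict: BMR = 447.593 + 9.247(160.9091) + 3.098(200.66) − 4.33(19) = 2474.894 kcal/day.
TEE = 2474.894 × 1.775 = 4392.9369 kcal/day.
Fat energy = 45% × 4392.9369 = 1976.8216 kcal.
Fat = 1976.8216 ÷ 9 kcal/g = 219.6468 g.

220 g/day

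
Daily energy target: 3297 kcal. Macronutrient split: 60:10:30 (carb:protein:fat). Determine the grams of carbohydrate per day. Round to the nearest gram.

495 g/day

Carbohydrate energy = 60% × 3297 = 1978.2 kcal.
At 4 kcal/g: 1978.2 ÷ 4 = 494.55 g.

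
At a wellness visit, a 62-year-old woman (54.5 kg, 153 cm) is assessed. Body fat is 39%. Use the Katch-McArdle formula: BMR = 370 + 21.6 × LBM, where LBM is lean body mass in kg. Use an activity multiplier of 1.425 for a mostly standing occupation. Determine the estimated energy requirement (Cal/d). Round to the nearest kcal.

1551 Cal/d

LBM = 54.5 × (1 − 0.39) = 33.245 kg. Katch-McArdle: BMR = 370 + 21.6 × 33.245 = 1088.092 kcal/day.
TEE = BMR × activity factor = 1088.092 × 1.425 = 1550.5311 kcal/day.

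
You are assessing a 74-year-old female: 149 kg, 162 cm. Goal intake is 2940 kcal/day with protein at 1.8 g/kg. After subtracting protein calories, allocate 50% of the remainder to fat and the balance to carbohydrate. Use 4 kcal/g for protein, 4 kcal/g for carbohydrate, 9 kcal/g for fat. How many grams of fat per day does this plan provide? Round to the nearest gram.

Protein = 1.8 × 149 = 268.2 g → 268.2 × 4 = 1072.8 kcal.
Non-protein calories = 2940 − 1072.8 = 1867.2 kcal.
Fat: 50% × 1867.2 = 933.6 kcal; carbohydrate: 933.6 kcal.
Fat: 933.6 kcal ÷ 9 kcal/g = 103.7333 g.

104 g/day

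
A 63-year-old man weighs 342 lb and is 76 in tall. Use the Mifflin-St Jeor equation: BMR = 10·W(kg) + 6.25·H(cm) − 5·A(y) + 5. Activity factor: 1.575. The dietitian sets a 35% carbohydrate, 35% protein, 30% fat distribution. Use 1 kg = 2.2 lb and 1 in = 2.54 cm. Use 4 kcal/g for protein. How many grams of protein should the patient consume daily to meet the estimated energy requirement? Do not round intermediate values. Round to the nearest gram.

338 g/day

Convert to metric: weight = 342 ÷ 2.2 = 155.4545 kg; height = 76 × 2.54 = 193.04 cm.
Mifflin-St Jeor (male): BMR = 10(155.4545) + 6.25(193.04) − 5(63) + 5 = 1554.5455 + 1206.5 − 315 + 5 = 2451.0455 kcal/day.
TEE = 2451.0455 × 1.575 = 3860.3966 kcal/day.
Protein energy = 35% × 3860.3966 = 1351.1388 kcal.
Protein = 1351.1388 ÷ 4 kcal/g = 337.7847 g.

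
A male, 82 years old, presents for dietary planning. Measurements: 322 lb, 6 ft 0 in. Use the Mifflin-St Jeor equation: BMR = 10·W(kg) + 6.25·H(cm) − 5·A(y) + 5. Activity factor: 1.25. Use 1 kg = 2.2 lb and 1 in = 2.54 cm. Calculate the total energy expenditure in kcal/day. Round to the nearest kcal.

Convert to metric: weight = 322 ÷ 2.2 = 146.3636 kg; height = (6×12 + 0) × 2.54 = 72 × 2.54 = 182.88 cm.
Mifflin-St Jeor (male): BMR = 10(146.3636) + 6.25(182.88) − 5(82) + 5 = 1463.6364 + 1143 − 410 + 5 = 2201.6364 kcal/day.
TEE = BMR × activity factor = 2201.6364 × 1.25 = 2752.0455 kcal/day.

2752 kcal/day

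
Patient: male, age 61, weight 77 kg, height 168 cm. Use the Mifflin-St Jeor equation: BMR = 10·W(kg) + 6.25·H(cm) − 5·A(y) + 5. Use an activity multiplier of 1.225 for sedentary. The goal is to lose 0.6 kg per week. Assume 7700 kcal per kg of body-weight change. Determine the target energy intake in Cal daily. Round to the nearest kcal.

Mifflin-St Jeor (male): BMR = 10(77) + 6.25(168) − 5(61) + 5 = 770 + 1050 − 305 + 5 = 1520 kcal/day.
TEE = 1520 × 1.225 = 1862 kcal/day.
Required daily deficit = 0.6 × 7700 ÷ 7 = 660 kcal/day.
Target intake = 1862 − 660 = 1202 kcal/day.

1202 Cal daily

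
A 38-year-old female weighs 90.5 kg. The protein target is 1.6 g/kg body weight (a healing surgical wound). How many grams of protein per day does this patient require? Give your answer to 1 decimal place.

144.8 g/day

Protein = 1.6 g/kg × 90.5 kg = 144.8 g/day.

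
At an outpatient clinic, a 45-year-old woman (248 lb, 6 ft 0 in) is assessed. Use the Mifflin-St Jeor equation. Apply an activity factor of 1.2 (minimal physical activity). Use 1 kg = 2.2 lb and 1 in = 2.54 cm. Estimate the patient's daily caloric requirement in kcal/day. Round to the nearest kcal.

Convert to metric: weight = 248 ÷ 2.2 = 112.7273 kg; height = (6×12 + 0) × 2.54 = 72 × 2.54 = 182.88 cm.
Mifflin-St Jeor (female): BMR = 10(112.7273) + 6.25(182.88) − 5(45) − 161 = 1127.2727 + 1143 − 225 − 161 = 1884.2727 kcal/day.
TEE = BMR × activity factor = 1884.2727 × 1.2 = 2261.1273 kcal/day.

2261 kcal/day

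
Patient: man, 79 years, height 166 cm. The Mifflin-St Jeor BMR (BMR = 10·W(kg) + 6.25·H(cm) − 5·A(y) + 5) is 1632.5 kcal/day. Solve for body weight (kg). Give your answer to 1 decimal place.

1632.5 = 10·W + 6.25(166) − 5(79) + 5
10·W = 1632.5 − 647.5 = 985, so W = 98.5 kg.

98.5 kg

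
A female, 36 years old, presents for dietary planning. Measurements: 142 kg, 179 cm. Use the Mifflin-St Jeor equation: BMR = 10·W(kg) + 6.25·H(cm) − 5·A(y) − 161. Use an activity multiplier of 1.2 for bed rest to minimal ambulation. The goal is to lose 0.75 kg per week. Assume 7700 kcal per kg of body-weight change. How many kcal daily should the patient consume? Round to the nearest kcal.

1812 kcal daily

Mifflin-St Jeor (female): BMR = 10(142) + 6.25(179) − 5(36) − 161 = 1420 + 1118.75 − 180 − 161 = 2197.75 kcal/day.
TEE = 2197.75 × 1.2 = 2637.3 kcal/day.
Required daily deficit = 0.75 × 7700 ÷ 7 = 825 kcal/day.
Target intake = 2637.3 − 825 = 1812.3 kcal/day.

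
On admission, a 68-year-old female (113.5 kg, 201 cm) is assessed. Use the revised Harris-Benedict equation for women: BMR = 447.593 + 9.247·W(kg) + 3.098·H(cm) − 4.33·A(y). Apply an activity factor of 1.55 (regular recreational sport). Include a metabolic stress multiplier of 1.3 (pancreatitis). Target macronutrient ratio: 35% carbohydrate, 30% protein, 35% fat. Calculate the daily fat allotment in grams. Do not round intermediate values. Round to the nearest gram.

143 g/day

Harris-Benedict: BMR = 447.593 + 9.247(113.5) + 3.098(201) − 4.33(68) = 1825.3855 kcal/day.
TEE = 1825.3855 × 1.55 = 2829.3475 kcal/day.
With stress factor 1.3: 2829.3475 × 1.3 = 3678.1518 kcal/day.
Fat energy = 35% × 3678.1518 = 1287.3531 kcal.
Fat = 1287.3531 ÷ 9 kcal/g = 143.0392 g.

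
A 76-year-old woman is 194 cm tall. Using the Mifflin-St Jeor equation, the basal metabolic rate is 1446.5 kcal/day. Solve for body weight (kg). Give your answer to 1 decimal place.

1446.5 = 10·W + 6.25(194) − 5(76) − 161
10·W = 1446.5 − 671.5 = 775, so W = 77.5 kg.

77.5 kg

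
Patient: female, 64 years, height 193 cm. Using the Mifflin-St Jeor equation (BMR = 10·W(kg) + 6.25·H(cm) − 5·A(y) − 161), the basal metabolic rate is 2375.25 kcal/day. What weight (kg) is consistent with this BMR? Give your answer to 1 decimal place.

2375.25 = 10·W + 6.25(193) − 5(64) − 161
10·W = 2375.25 − 725.25 = 1650, so W = 165 kg.

165.0 kg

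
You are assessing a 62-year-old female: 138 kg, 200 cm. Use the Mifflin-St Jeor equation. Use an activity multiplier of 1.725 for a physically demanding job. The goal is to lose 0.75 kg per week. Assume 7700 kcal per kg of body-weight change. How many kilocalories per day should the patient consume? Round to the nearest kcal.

Mifflin-St Jeor (female): BMR = 10(138) + 6.25(200) − 5(62) − 161 = 1380 + 1250 − 310 − 161 = 2159 kcal/day.
TEE = 2159 × 1.725 = 3724.275 kcal/day.
Required daily deficit = 0.75 × 7700 ÷ 7 = 825 kcal/day.
Target intake = 3724.275 − 825 = 2899.275 kcal/day.

2899 kilocalories per day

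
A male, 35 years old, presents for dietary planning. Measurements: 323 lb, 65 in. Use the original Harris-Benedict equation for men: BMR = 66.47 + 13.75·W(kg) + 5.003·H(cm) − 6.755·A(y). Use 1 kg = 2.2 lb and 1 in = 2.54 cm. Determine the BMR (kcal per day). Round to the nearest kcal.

2675 kcal per day

Convert to metric: weight = 323 ÷ 2.2 = 146.8182 kg; height = 65 × 2.54 = 165.1 cm.
Harris-Benedict: BMR = 66.47 + 13.75(146.8182) + 5.003(165.1) − 6.755(35) = 2674.7903 kcal/day.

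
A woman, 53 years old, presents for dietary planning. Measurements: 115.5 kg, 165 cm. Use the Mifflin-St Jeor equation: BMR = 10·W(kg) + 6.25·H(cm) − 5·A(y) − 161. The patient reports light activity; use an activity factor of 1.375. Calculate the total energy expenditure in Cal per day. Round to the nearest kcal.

2420 Cal per day

Mifflin-St Jeor (female): BMR = 10(115.5) + 6.25(165) − 5(53) − 161 = 1155 + 1031.25 − 265 − 161 = 1760.25 kcal/day.
TEE = BMR × activity factor = 1760.25 × 1.375 = 2420.3438 kcal/day.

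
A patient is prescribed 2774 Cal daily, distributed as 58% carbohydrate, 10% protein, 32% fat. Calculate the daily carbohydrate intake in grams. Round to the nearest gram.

Carbohydrate energy = 58% × 2774 = 1608.92 kcal.
At 4 kcal/g: 1608.92 ÷ 4 = 402.23 g.

402 g/day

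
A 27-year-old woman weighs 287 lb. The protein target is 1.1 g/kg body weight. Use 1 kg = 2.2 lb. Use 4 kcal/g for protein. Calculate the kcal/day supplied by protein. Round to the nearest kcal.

574 kcal/day

Weight in kg = 287 ÷ 2.2 = 130.4545 kg.
Protein = 1.1 g/kg × 130.4545 kg = 143.5 g/day.
Protein energy = 143.5 g × 4 kcal/g = 574 kcal/day.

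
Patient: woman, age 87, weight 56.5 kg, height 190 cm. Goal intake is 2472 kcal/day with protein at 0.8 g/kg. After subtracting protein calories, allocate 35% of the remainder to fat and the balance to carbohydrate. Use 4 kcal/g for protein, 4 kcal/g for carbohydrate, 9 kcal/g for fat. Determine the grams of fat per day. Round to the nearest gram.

89 g/day

Protein = 0.8 × 56.5 = 45.2 g → 45.2 × 4 = 180.8 kcal.
Non-protein calories = 2472 − 180.8 = 2291.2 kcal.
Fat: 35% × 2291.2 = 801.92 kcal; carbohydrate: 1489.28 kcal.
Fat: 801.92 kcal ÷ 9 kcal/g = 89.1022 g.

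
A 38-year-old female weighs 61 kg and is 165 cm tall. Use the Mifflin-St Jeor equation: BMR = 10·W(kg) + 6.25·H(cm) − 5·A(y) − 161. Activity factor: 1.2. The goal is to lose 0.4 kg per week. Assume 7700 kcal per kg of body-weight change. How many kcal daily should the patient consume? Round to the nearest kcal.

Mifflin-St Jeor (female): BMR = 10(61) + 6.25(165) − 5(38) − 161 = 610 + 1031.25 − 190 − 161 = 1290.25 kcal/day.
TEE = 1290.25 × 1.2 = 1548.3 kcal/day.
Required daily deficit = 0.4 × 7700 ÷ 7 = 440 kcal/day.
Target intake = 1548.3 − 440 = 1108.3 kcal/day.

1108 kcal daily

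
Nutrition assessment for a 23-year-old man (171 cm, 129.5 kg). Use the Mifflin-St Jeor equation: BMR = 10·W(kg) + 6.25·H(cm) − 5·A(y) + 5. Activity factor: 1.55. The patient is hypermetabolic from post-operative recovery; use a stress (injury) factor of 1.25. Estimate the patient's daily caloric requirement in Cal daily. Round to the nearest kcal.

Mifflin-St Jeor (male): BMR = 10(129.5) + 6.25(171) − 5(23) + 5 = 1295 + 1068.75 − 115 + 5 = 2253.75 kcal/day.
TEE = BMR × activity factor = 2253.75 × 1.55 = 3493.3125 kcal/day.
Apply stress factor: 3493.3125 × 1.25 = 4366.6406 kcal/day.

4367 Cal daily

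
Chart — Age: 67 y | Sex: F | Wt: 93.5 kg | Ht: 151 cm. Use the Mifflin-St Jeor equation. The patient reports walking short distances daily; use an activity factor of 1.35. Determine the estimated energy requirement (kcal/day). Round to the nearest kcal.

1867 kcal/day

Mifflin-St Jeor (female): BMR = 10(93.5) + 6.25(151) − 5(67) − 161 = 935 + 943.75 − 335 − 161 = 1382.75 kcal/day.
TEE = BMR × activity factor = 1382.75 × 1.35 = 1866.7125 kcal/day.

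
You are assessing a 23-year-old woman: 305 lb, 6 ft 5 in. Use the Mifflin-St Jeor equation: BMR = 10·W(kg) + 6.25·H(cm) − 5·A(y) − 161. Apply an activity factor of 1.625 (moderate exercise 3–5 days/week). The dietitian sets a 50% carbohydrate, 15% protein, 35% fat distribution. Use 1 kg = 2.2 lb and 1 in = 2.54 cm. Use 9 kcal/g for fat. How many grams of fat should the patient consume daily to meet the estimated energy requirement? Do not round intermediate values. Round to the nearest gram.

147 g/day

Convert to metric: weight = 305 ÷ 2.2 = 138.6364 kg; height = (6×12 + 5) × 2.54 = 77 × 2.54 = 195.58 cm.
Mifflin-St Jeor (female): BMR = 10(138.6364) + 6.25(195.58) − 5(23) − 161 = 1386.3636 + 1222.375 − 115 − 161 = 2332.7386 kcal/day.
TEE = 2332.7386 × 1.625 = 3790.7003 kcal/day.
Fat energy = 35% × 3790.7003 = 1326.7451 kcal.
Fat = 1326.7451 ÷ 9 kcal/g = 147.4161 g.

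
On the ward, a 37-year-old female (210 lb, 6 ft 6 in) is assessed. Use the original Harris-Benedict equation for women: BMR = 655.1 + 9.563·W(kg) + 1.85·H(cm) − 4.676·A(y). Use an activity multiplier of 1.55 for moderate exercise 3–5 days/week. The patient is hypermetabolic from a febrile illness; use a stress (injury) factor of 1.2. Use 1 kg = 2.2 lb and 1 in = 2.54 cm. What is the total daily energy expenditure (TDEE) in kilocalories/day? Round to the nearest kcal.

3276 kilocalories/day

Convert to metric: weight = 210 ÷ 2.2 = 95.4545 kg; height = (6×12 + 6) × 2.54 = 78 × 2.54 = 198.12 cm.
Harris-Benedict: BMR = 655.1 + 9.563(95.4545) + 1.85(198.12) − 4.676(37) = 1761.4418 kcal/day.
TEE = BMR × activity factor = 1761.4418 × 1.55 = 2730.2348 kcal/day.
Apply stress factor: 2730.2348 × 1.2 = 3276.2818 kcal/day.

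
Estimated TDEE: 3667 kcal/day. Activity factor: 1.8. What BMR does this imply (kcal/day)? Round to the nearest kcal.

BMR = TEE ÷ activity factor = 3667 ÷ 1.8 = 2037.2222 kcal/day.

2037 kcal/day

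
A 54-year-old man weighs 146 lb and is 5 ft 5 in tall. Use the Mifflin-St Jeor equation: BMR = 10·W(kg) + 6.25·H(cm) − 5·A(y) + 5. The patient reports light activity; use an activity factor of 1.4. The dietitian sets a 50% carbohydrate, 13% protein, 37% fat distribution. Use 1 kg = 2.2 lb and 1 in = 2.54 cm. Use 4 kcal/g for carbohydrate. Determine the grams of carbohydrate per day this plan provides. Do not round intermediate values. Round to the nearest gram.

Convert to metric: weight = 146 ÷ 2.2 = 66.3636 kg; height = (5×12 + 5) × 2.54 = 65 × 2.54 = 165.1 cm.
Mifflin-St Jeor (male): BMR = 10(66.3636) + 6.25(165.1) − 5(54) + 5 = 663.6364 + 1031.875 − 270 + 5 = 1430.5114 kcal/day.
TEE = 1430.5114 × 1.4 = 2002.7159 kcal/day.
Carbohydrate energy = 50% × 2002.7159 = 1001.358 kcal.
Carbohydrate = 1001.358 ÷ 4 kcal/g = 250.3395 g.

250 g/day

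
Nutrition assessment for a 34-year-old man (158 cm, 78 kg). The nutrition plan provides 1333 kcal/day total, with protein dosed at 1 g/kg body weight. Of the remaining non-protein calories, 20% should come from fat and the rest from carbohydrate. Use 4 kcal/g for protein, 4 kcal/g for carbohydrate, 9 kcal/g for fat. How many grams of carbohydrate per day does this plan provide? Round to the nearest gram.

204 g/day

Protein = 1 × 78 = 78 g → 78 × 4 = 312 kcal.
Non-protein calories = 1333 − 312 = 1021 kcal.
Fat: 20% × 1021 = 204.2 kcal; carbohydrate: 816.8 kcal.
Carbohydrate: 816.8 kcal ÷ 4 kcal/g = 204.2 g.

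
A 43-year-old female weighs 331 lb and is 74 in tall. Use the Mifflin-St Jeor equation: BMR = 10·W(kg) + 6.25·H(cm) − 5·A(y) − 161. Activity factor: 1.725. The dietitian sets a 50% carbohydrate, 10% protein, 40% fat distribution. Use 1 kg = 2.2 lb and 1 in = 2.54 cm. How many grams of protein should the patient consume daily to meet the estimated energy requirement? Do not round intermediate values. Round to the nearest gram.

99 g/day

Convert to metric: weight = 331 ÷ 2.2 = 150.4545 kg; height = 74 × 2.54 = 187.96 cm.
Mifflin-St Jeor (female): BMR = 10(150.4545) + 6.25(187.96) − 5(43) − 161 = 1504.5455 + 1174.75 − 215 − 161 = 2303.2955 kcal/day.
TEE = 2303.2955 × 1.725 = 3973.1847 kcal/day.
Protein energy = 10% × 3973.1847 = 397.3185 kcal.
Protein = 397.3185 ÷ 4 kcal/g = 99.3296 g.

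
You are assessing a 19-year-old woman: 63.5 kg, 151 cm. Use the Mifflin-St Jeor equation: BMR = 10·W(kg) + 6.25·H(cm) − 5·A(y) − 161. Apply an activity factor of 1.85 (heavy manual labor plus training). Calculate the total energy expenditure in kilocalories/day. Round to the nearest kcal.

2447 kilocalories/day

Mifflin-St Jeor (female): BMR = 10(63.5) + 6.25(151) − 5(19) − 161 = 635 + 943.75 − 95 − 161 = 1322.75 kcal/day.
TEE = BMR × activity factor = 1322.75 × 1.85 = 2447.0875 kcal/day.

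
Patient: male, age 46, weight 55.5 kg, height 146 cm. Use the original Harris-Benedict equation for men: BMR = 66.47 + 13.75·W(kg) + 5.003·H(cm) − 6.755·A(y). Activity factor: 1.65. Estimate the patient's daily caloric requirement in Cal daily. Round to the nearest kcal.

2061 Cal daily

Harris-Benedict: BMR = 66.47 + 13.75(55.5) + 5.003(146) − 6.755(46) = 1249.303 kcal/day.
TEE = BMR × activity factor = 1249.303 × 1.65 = 2061.35 kcal/day.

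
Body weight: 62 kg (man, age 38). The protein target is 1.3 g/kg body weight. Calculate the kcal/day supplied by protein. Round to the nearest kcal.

322 kcal/day

Protein = 1.3 g/kg × 62 kg = 80.6 g/day.
Protein energy = 80.6 g × 4 kcal/g = 322.4 kcal/day.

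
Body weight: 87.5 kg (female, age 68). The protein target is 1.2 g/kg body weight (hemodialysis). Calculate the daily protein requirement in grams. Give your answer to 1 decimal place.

105.0 g/day

Protein = 1.2 g/kg × 87.5 kg = 105 g/day.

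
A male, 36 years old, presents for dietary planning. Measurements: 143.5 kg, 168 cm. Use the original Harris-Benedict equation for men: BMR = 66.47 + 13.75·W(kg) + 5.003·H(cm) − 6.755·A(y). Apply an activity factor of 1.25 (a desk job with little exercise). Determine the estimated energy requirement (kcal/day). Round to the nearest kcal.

3296 kcal/day

Harris-Benedict: BMR = 66.47 + 13.75(143.5) + 5.003(168) − 6.755(36) = 2636.919 kcal/day.
TEE = BMR × activity factor = 2636.919 × 1.25 = 3296.1488 kcal/day.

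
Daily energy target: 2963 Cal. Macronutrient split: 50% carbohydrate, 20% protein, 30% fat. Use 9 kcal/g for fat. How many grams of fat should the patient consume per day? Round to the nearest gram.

Fat energy = 30% × 2963 = 888.9 kcal.
At 9 kcal/g: 888.9 ÷ 9 = 98.7667 g.

99 g/day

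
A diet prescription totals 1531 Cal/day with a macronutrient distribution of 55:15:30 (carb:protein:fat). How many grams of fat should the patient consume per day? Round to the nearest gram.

51 g/day

Fat energy = 30% × 1531 = 459.3 kcal.
At 9 kcal/g: 459.3 ÷ 9 = 51.0333 g.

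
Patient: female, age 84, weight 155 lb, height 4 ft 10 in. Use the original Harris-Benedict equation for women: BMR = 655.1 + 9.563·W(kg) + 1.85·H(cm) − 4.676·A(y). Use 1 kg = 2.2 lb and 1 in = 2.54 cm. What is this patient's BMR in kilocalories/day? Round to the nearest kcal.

Convert to metric: weight = 155 ÷ 2.2 = 70.4545 kg; height = (4×12 + 10) × 2.54 = 58 × 2.54 = 147.32 cm.
Harris-Benedict: BMR = 655.1 + 9.563(70.4545) + 1.85(147.32) − 4.676(84) = 1208.6148 kcal/day.

1209 kilocalories/day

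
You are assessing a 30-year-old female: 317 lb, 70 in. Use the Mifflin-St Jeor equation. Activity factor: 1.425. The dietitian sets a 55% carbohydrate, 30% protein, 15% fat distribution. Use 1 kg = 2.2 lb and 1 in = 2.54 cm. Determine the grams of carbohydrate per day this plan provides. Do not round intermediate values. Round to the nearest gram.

Convert to metric: weight = 317 ÷ 2.2 = 144.0909 kg; height = 70 × 2.54 = 177.8 cm.
Mifflin-St Jeor (female): BMR = 10(144.0909) + 6.25(177.8) − 5(30) − 161 = 1440.9091 + 1111.25 − 150 − 161 = 2241.1591 kcal/day.
TEE = 2241.1591 × 1.425 = 3193.6517 kcal/day.
Carbohydrate energy = 55% × 3193.6517 = 1756.5084 kcal.
Carbohydrate = 1756.5084 ÷ 4 kcal/g = 439.1271 g.

439 g/day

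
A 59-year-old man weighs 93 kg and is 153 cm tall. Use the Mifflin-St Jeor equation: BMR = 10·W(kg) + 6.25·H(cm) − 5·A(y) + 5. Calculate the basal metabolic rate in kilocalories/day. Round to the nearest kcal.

1596 kilocalories/day

Mifflin-St Jeor (male): BMR = 10(93) + 6.25(153) − 5(59) + 5 = 930 + 956.25 − 295 + 5 = 1596.25 kcal/day.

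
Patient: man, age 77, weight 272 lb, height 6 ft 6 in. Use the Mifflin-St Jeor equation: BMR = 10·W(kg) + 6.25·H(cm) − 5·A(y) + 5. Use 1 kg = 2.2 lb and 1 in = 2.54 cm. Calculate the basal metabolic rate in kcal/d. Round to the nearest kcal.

Convert to metric: weight = 272 ÷ 2.2 = 123.6364 kg; height = (6×12 + 6) × 2.54 = 78 × 2.54 = 198.12 cm.
Mifflin-St Jeor (male): BMR = 10(123.6364) + 6.25(198.12) − 5(77) + 5 = 1236.3636 + 1238.25 − 385 + 5 = 2094.6136 kcal/day.

2095 kcal/d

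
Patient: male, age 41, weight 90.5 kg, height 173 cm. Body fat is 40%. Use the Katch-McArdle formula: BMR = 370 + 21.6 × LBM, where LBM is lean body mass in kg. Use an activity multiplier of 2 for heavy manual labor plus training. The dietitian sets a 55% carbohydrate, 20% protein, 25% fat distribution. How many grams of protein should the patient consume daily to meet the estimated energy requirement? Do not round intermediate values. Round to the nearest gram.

154 g/day

LBM = 90.5 × (1 − 0.4) = 54.3 kg. Katch-McArdle: BMR = 370 + 21.6 × 54.3 = 1542.88 kcal/day.
TEE = 1542.88 × 2 = 3085.76 kcal/day.
Protein energy = 20% × 3085.76 = 617.152 kcal.
Protein = 617.152 ÷ 4 kcal/g = 154.288 g.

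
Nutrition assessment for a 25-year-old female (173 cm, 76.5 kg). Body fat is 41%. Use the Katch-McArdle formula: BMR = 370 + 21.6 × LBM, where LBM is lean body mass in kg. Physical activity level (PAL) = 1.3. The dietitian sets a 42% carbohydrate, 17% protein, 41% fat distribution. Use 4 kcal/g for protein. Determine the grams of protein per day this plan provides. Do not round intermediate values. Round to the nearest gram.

LBM = 76.5 × (1 − 0.41) = 45.135 kg. Katch-McArdle: BMR = 370 + 21.6 × 45.135 = 1344.916 kcal/day.
TEE = 1344.916 × 1.3 = 1748.3908 kcal/day.
Protein energy = 17% × 1748.3908 = 297.2264 kcal.
Protein = 297.2264 ÷ 4 kcal/g = 74.3066 g.

74 g/day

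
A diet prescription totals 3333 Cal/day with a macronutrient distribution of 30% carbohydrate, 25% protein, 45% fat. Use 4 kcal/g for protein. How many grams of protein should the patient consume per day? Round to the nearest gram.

208 g/day

Protein energy = 25% × 3333 = 833.25 kcal.
At 4 kcal/g: 833.25 ÷ 4 = 208.3125 g.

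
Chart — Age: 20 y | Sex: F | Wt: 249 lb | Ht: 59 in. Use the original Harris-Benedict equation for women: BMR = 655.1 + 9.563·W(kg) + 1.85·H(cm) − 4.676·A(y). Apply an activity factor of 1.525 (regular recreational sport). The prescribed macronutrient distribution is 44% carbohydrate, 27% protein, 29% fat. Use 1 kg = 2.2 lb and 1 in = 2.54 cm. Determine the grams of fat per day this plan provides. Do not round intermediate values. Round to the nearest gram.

Convert to metric: weight = 249 ÷ 2.2 = 113.1818 kg; height = 59 × 2.54 = 149.86 cm.
Harris-Benedict: BMR = 655.1 + 9.563(113.1818) + 1.85(149.86) − 4.676(20) = 1921.1787 kcal/day.
TEE = 1921.1787 × 1.525 = 2929.7976 kcal/day.
Fat energy = 29% × 2929.7976 = 849.6413 kcal.
Fat = 849.6413 ÷ 9 kcal/g = 94.4046 g.

94 g/day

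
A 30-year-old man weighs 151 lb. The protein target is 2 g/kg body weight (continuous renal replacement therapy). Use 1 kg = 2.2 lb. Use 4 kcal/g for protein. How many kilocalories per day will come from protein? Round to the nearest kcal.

549 kcal/day

Weight in kg = 151 ÷ 2.2 = 68.6364 kg.
Protein = 2 g/kg × 68.6364 kg = 137.2727 g/day.
Protein energy = 137.2727 g × 4 kcal/g = 549.0909 kcal/day.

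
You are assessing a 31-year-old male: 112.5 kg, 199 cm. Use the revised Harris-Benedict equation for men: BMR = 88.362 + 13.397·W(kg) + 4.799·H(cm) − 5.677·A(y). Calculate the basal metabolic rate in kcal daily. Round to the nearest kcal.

2375 kcal daily

Harris-Benedict: BMR = 88.362 + 13.397(112.5) + 4.799(199) − 5.677(31) = 2374.5385 kcal/day.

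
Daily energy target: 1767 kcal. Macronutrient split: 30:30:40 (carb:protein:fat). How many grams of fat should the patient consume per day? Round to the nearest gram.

Fat energy = 40% × 1767 = 706.8 kcal.
At 9 kcal/g: 706.8 ÷ 9 = 78.5333 g.

79 g/day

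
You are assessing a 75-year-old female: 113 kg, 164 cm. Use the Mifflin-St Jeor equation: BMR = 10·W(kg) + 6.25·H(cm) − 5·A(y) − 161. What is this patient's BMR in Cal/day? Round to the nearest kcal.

Mifflin-St Jeor (female): BMR = 10(113) + 6.25(164) − 5(75) − 161 = 1130 + 1025 − 375 − 161 = 1619 kcal/day.

1619 Cal/day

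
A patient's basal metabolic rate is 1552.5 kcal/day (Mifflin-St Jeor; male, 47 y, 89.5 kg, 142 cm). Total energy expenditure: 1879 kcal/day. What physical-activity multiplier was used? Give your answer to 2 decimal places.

Activity factor = TEE ÷ BMR = 1879 ÷ 1552.5 = 1.21.

1.21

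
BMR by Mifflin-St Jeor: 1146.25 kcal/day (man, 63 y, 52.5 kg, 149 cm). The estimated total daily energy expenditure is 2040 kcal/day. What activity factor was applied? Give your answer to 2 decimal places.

1.78

Activity factor = TEE ÷ BMR = 2040 ÷ 1146.25 = 1.78.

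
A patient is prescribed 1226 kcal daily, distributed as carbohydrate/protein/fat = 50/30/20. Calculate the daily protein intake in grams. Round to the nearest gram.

92 g/day

Protein energy = 30% × 1226 = 367.8 kcal.
At 4 kcal/g: 367.8 ÷ 4 = 91.95 g.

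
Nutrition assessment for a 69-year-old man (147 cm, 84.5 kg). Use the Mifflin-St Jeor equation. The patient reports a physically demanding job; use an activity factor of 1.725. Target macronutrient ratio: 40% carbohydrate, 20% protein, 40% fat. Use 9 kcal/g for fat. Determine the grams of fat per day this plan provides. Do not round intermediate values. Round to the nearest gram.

Mifflin-St Jeor (male): BMR = 10(84.5) + 6.25(147) − 5(69) + 5 = 845 + 918.75 − 345 + 5 = 1423.75 kcal/day.
TEE = 1423.75 × 1.725 = 2455.9688 kcal/day.
Fat energy = 40% × 2455.9688 = 982.3875 kcal.
Fat = 982.3875 ÷ 9 kcal/g = 109.1542 g.

109 g/day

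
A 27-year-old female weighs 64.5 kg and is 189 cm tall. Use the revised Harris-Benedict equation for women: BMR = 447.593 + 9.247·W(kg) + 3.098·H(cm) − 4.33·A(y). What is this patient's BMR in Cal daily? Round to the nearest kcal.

1513 Cal daily

Harris-Benedict: BMR = 447.593 + 9.247(64.5) + 3.098(189) − 4.33(27) = 1512.6365 kcal/day.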